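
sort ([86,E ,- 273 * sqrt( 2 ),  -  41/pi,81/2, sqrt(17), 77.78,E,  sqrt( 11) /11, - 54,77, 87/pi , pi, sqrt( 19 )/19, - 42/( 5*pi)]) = [ - 273*sqrt(2) , - 54, -41/pi, - 42/(5*pi) , sqrt(19 )/19, sqrt(11)/11, E,E,  pi,sqrt( 17 ), 87/pi,81/2,77, 77.78, 86 ] 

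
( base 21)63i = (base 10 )2727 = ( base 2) 101010100111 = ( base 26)40n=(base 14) DCB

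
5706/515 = 5706/515 = 11.08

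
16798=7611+9187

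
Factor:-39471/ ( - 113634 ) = 2^( - 1)*3^( - 1)*107^( - 1)*223^1 = 223/642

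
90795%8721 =3585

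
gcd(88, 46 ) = 2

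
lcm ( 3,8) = 24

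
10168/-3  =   - 3390 + 2/3 = -3389.33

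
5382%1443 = 1053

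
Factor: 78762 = 2^1*3^1*13127^1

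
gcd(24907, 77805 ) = 1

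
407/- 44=-37/4 = -  9.25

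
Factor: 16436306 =2^1*23^1*67^1*5333^1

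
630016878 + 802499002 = 1432515880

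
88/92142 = 44/46071 = 0.00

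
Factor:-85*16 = - 2^4*5^1*17^1 = - 1360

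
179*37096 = 6640184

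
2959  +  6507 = 9466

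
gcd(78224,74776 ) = 8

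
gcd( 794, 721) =1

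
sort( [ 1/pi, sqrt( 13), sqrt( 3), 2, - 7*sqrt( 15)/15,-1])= [  -  7*sqrt(15)/15, - 1,  1/pi,sqrt( 3),2, sqrt( 13)]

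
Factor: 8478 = 2^1*3^3* 157^1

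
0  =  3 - 3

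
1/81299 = 1/81299 =0.00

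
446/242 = 1 + 102/121 = 1.84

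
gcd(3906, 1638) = 126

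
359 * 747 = 268173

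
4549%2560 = 1989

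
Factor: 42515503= 5623^1*7561^1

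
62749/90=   697 + 19/90 = 697.21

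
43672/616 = 5459/77 = 70.90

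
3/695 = 3/695= 0.00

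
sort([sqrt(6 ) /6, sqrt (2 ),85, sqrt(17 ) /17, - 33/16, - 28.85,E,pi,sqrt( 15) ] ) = [ - 28.85, - 33/16, sqrt( 17) /17, sqrt(6 ) /6, sqrt(2),E,pi,sqrt(15),85]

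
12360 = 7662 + 4698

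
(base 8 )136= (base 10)94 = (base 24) 3M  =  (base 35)2o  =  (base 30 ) 34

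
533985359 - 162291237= 371694122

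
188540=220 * 857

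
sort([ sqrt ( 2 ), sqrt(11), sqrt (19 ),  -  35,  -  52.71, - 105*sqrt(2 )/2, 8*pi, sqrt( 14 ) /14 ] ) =[  -  105  *  sqrt( 2 )/2,  -  52.71,-35 , sqrt( 14 )/14,sqrt(2 ),sqrt( 11 ), sqrt( 19 ),8*pi ] 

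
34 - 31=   3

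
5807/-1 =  - 5807/1 = - 5807.00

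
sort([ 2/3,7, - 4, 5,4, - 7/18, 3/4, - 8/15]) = [ - 4, - 8/15, -7/18,2/3,  3/4,4,5,7 ]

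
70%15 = 10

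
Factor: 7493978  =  2^1* 89^1*42101^1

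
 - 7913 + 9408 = 1495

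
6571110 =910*7221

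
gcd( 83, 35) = 1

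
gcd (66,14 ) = 2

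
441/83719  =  441/83719 = 0.01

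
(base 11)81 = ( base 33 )2n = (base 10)89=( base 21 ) 45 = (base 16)59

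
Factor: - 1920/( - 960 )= 2 = 2^1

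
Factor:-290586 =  - 2^1 * 3^1*19^1*2549^1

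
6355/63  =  6355/63 = 100.87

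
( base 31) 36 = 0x63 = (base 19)54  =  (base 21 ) 4f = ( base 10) 99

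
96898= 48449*2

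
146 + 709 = 855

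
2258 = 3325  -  1067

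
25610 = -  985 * (-26 ) 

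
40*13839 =553560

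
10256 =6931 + 3325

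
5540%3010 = 2530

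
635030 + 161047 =796077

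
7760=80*97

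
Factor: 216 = 2^3*3^3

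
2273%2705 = 2273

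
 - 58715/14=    - 4194 + 1/14  =  - 4193.93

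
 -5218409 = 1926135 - 7144544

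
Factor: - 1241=-17^1*73^1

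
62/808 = 31/404 = 0.08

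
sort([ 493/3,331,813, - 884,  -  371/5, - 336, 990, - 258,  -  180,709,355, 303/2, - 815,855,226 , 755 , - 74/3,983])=[ - 884,  -  815,  -  336, - 258, - 180, - 371/5,  -  74/3,303/2,493/3,  226,331,355,  709,  755, 813,  855, 983,990 ] 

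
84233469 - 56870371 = 27363098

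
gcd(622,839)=1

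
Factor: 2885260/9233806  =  1442630/4616903 = 2^1* 5^1*  7^1*37^1 * 67^ (-1 )*557^1 * 68909^( - 1)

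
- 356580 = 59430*(-6)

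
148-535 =-387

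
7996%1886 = 452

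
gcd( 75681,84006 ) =9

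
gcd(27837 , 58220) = 1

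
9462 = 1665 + 7797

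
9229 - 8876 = 353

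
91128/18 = 15188/3 = 5062.67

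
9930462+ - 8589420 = 1341042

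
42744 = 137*312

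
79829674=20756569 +59073105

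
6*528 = 3168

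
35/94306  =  35/94306= 0.00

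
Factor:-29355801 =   -  3^1*29^1*383^1*881^1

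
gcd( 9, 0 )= 9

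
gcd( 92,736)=92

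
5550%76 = 2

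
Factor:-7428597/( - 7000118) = 2^( - 1 )*3^1*11^1*225109^1*3500059^ ( - 1)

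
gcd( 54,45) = 9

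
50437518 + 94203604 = 144641122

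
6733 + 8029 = 14762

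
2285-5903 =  - 3618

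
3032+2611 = 5643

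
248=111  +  137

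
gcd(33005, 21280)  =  35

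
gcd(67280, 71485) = 4205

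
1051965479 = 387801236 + 664164243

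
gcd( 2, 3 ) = 1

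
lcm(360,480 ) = 1440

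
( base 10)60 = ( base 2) 111100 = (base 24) 2c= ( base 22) 2g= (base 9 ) 66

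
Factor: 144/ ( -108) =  - 4/3 = -2^2*3^(  -  1)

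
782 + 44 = 826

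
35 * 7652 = 267820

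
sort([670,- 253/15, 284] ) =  [-253/15,284,670] 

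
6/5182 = 3/2591  =  0.00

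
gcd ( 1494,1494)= 1494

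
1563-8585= - 7022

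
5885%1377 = 377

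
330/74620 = 33/7462 = 0.00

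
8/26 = 4/13 = 0.31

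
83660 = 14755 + 68905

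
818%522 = 296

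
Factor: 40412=2^2*10103^1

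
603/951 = 201/317 = 0.63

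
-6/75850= -3/37925=-  0.00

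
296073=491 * 603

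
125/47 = 125/47=   2.66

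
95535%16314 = 13965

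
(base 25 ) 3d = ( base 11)80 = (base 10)88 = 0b1011000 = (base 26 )3a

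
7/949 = 7/949 = 0.01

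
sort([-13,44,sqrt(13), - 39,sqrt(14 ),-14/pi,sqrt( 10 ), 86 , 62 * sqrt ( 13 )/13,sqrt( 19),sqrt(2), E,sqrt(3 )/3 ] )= [ - 39,-13,  -  14/pi, sqrt(3 )/3,sqrt(2),E,sqrt( 10 ),sqrt(13 ), sqrt( 14),sqrt(19),62*sqrt(13 )/13, 44,86 ]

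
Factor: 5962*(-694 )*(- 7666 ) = 2^3* 11^1* 271^1*347^1*3833^1 = 31719056248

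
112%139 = 112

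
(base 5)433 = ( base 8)166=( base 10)118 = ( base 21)5D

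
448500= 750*598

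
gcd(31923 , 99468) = 9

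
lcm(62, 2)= 62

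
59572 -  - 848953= 908525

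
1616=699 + 917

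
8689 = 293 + 8396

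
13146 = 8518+4628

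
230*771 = 177330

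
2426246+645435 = 3071681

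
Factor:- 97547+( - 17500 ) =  -115047 =- 3^3 * 4261^1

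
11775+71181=82956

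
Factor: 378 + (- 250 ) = 2^7 = 128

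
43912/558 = 78 + 194/279= 78.70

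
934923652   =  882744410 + 52179242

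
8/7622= 4/3811 = 0.00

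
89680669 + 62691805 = 152372474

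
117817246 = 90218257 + 27598989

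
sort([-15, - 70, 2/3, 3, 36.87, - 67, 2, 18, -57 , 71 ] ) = [ - 70 , - 67, - 57 , - 15, 2/3, 2 , 3 , 18, 36.87,71 ]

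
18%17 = 1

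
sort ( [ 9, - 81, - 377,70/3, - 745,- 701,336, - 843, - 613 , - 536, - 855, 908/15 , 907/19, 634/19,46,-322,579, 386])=[ - 855,-843 , - 745,-701,  -  613, - 536, - 377, - 322, - 81,9, 70/3,634/19,46,907/19, 908/15, 336, 386,579]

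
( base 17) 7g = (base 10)135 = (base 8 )207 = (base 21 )69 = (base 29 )4j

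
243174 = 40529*6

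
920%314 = 292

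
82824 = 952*87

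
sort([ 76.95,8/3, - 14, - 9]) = [ - 14, - 9, 8/3,76.95]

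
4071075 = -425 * (-9579)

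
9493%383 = 301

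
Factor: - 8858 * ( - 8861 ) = 2^1*43^1*103^1 * 8861^1 = 78490738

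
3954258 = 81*48818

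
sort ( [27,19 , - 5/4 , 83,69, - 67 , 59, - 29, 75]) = [ - 67, - 29 ,  -  5/4, 19,27, 59 , 69,75 , 83] 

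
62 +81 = 143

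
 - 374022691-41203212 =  - 415225903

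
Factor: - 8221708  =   - 2^2*11^2*16987^1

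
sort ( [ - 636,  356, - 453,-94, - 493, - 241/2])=[ - 636,-493 , - 453 ,-241/2, -94 , 356]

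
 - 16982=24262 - 41244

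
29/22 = 1 + 7/22 = 1.32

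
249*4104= 1021896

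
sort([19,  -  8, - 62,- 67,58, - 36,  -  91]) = [-91, - 67 , - 62,-36, - 8,19,58]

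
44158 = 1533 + 42625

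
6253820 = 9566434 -3312614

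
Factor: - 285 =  - 3^1*5^1  *  19^1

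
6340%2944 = 452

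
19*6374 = 121106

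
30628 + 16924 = 47552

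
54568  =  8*6821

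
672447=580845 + 91602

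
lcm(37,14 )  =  518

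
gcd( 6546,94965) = 3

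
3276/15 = 218 + 2/5 = 218.40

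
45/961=45/961=0.05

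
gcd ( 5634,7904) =2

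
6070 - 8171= - 2101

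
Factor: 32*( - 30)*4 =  - 3840 = -2^8 *3^1 * 5^1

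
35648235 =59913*595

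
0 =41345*0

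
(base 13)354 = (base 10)576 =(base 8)1100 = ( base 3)210100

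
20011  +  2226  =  22237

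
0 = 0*2911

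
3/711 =1/237 = 0.00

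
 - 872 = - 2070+1198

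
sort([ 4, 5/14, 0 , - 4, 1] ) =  [ - 4,0 , 5/14, 1, 4 ]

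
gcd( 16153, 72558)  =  29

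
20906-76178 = -55272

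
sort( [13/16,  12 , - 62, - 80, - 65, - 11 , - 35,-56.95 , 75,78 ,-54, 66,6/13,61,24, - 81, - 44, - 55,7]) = [ - 81,-80, - 65, - 62, - 56.95, - 55,-54,  -  44, - 35, - 11,  6/13,13/16, 7, 12,24,61, 66, 75,78]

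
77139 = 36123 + 41016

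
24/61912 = 3/7739 = 0.00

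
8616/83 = 103 + 67/83 = 103.81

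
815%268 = 11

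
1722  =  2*861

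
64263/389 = 64263/389 = 165.20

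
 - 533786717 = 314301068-848087785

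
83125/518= 160 + 35/74  =  160.47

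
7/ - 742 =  - 1 + 105/106 =- 0.01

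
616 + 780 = 1396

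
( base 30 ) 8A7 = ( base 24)D0J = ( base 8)16523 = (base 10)7507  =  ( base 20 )IF7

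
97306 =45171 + 52135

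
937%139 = 103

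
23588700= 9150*2578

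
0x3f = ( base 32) 1V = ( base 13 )4b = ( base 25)2d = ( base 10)63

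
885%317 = 251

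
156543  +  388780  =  545323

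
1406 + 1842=3248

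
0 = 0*44409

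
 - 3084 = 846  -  3930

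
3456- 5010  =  -1554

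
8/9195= 8/9195 = 0.00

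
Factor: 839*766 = 2^1 * 383^1*839^1 = 642674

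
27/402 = 9/134 = 0.07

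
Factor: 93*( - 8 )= - 2^3 * 3^1  *31^1 =- 744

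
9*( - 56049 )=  - 504441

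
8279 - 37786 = - 29507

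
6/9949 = 6/9949 = 0.00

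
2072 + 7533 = 9605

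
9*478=4302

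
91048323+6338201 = 97386524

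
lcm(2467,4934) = 4934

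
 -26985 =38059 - 65044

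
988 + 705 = 1693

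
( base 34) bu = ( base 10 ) 404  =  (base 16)194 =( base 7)1115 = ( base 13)251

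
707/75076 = 707/75076 = 0.01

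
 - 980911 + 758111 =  - 222800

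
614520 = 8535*72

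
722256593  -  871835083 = - 149578490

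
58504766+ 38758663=97263429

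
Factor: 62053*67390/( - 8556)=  - 2^( - 1)*3^( - 1)*5^1 * 31^( - 1 )*293^1*62053^1=-90907645/186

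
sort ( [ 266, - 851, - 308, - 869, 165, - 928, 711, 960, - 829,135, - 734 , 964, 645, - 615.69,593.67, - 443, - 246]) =[ - 928,-869,-851,  -  829,  -  734, - 615.69, - 443, - 308, - 246, 135, 165, 266, 593.67, 645, 711,960, 964]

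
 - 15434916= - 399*38684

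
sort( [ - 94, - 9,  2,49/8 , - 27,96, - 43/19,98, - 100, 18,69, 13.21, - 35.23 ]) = [ - 100,  -  94, - 35.23, - 27,-9 , - 43/19,2,49/8,13.21, 18 , 69,96,98]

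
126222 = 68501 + 57721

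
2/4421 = 2/4421 = 0.00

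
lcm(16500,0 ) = 0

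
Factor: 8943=3^1*11^1*271^1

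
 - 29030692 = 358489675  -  387520367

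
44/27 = 44/27 = 1.63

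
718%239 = 1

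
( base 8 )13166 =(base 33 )598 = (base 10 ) 5750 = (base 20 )E7A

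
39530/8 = 4941 + 1/4 = 4941.25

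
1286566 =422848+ 863718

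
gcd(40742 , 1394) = 2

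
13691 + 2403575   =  2417266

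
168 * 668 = 112224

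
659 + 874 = 1533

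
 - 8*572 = -4576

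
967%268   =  163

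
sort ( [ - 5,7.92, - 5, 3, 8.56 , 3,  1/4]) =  [ - 5, - 5  ,  1/4, 3 , 3, 7.92,8.56 ] 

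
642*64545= 41437890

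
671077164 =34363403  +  636713761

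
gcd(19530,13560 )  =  30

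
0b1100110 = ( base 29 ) 3F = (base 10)102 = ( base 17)60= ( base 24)46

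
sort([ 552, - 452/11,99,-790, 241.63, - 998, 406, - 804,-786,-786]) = [ - 998, - 804, - 790,-786,-786,-452/11, 99 , 241.63, 406, 552]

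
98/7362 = 49/3681= 0.01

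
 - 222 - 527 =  -749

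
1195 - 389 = 806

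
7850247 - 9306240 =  - 1455993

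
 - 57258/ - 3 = 19086/1 = 19086.00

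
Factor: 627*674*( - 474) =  - 200311452  =  - 2^2*3^2*11^1*19^1*79^1*337^1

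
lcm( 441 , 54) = 2646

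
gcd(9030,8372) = 14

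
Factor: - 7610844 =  - 2^2*3^1*634237^1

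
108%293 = 108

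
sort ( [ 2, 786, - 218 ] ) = [ - 218,2, 786 ] 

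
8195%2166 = 1697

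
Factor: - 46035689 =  - 7^1*19^1* 346133^1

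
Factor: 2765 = 5^1*7^1 * 79^1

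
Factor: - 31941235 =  - 5^1*811^1*7877^1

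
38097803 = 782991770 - 744893967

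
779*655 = 510245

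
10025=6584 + 3441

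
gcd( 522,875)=1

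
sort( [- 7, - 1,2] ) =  [ - 7, - 1, 2 ]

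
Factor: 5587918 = 2^1*7^1 * 399137^1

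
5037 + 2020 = 7057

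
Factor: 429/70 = 2^(  -  1)*3^1*5^( - 1 )*7^ (  -  1 )*11^1 *13^1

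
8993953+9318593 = 18312546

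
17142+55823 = 72965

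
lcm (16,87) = 1392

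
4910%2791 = 2119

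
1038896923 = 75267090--963629833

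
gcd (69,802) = 1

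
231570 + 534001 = 765571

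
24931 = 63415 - 38484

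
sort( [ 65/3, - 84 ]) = [ - 84, 65/3 ]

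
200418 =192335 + 8083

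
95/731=95/731 = 0.13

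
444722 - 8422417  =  -7977695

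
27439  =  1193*23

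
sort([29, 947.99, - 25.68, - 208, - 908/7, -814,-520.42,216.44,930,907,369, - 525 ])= [-814, - 525, - 520.42, - 208, - 908/7,  -  25.68,29,  216.44,369,907,930, 947.99]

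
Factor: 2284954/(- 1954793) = -2^1*7^1*23^ (-1)*84991^( - 1)*163211^1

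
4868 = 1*4868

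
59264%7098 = 2480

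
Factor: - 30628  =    -  2^2* 13^1*19^1 *31^1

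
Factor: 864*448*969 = 2^11*3^4* 7^1*17^1*19^1= 375072768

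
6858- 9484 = -2626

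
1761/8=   220 + 1/8 = 220.12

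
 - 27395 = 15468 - 42863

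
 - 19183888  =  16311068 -35494956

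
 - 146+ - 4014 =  - 4160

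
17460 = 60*291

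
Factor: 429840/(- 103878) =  - 2^3*3^1*5^1*29^( - 1 )=-120/29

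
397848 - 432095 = - 34247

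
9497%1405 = 1067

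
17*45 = 765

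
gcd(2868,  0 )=2868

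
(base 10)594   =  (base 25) nj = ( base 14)306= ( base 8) 1122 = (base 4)21102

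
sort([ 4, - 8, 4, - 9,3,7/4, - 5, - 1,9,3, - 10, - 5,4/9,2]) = [ - 10, - 9, - 8,- 5, - 5, - 1,4/9 , 7/4, 2,3 , 3, 4, 4, 9 ]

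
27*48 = 1296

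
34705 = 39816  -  5111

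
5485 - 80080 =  - 74595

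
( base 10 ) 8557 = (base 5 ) 233212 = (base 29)a52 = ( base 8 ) 20555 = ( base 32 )8bd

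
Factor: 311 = 311^1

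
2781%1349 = 83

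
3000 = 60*50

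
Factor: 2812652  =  2^2*29^1 * 24247^1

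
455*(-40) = -18200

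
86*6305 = 542230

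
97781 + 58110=155891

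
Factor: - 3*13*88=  - 3432 =-2^3*3^1 * 11^1*13^1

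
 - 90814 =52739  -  143553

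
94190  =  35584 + 58606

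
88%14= 4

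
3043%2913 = 130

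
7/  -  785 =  - 1 + 778/785 = - 0.01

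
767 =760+7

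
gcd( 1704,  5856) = 24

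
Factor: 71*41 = 2911 = 41^1 * 71^1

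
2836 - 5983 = -3147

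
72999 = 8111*9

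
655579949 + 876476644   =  1532056593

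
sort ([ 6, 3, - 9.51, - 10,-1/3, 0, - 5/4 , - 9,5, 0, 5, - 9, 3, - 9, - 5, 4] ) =[ - 10, - 9.51, - 9, - 9 , - 9, - 5, - 5/4, - 1/3, 0, 0, 3,3,4 , 5, 5, 6 ]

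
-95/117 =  - 1 + 22/117 = - 0.81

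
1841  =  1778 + 63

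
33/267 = 11/89 = 0.12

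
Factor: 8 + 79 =87 =3^1*29^1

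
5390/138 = 2695/69 = 39.06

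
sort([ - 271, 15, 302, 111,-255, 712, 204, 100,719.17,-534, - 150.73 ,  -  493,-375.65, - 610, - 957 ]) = [ - 957,-610, -534, - 493, - 375.65,-271 , - 255,  -  150.73, 15, 100, 111, 204 , 302, 712, 719.17]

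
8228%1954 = 412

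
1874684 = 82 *22862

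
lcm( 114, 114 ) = 114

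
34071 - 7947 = 26124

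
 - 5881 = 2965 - 8846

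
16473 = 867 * 19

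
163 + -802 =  - 639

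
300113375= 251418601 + 48694774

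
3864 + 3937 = 7801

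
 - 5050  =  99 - 5149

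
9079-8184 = 895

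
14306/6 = 2384  +  1/3 = 2384.33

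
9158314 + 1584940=10743254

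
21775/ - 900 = - 871/36 = - 24.19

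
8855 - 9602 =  - 747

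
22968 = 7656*3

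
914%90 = 14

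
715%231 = 22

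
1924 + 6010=7934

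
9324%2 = 0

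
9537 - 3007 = 6530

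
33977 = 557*61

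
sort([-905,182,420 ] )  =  [ - 905, 182, 420 ] 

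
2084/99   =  2084/99 = 21.05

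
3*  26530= 79590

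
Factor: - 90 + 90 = 0^1 = 0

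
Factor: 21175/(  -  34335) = -605/981 = -3^( - 2)*5^1*11^2* 109^( - 1 )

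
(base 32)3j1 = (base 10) 3681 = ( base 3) 12001100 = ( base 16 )E61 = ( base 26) 5bf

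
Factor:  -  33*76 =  - 2508= - 2^2 * 3^1 * 11^1*19^1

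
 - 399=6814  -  7213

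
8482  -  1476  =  7006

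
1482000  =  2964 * 500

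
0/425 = 0 = 0.00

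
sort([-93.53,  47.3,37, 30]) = [ - 93.53, 30, 37,47.3]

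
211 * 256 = 54016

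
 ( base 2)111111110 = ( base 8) 776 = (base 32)FU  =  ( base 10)510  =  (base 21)136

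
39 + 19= 58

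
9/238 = 9/238 = 0.04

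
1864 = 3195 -1331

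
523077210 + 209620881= 732698091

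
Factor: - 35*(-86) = 2^1*5^1*7^1*43^1 = 3010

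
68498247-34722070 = 33776177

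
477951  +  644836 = 1122787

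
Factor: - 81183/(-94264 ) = 2^( - 3)*3^1*11783^( - 1)*27061^1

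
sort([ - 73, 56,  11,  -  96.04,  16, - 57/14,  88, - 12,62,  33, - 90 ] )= [ - 96.04,-90, - 73, - 12 , - 57/14,11,16, 33,56,62, 88]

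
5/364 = 5/364  =  0.01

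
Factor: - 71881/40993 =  -40993^( - 1)*71881^1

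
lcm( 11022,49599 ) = 99198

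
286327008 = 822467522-536140514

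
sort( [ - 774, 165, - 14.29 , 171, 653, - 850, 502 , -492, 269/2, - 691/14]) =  [ - 850, - 774, - 492, - 691/14,-14.29,269/2, 165 , 171,  502, 653] 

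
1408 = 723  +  685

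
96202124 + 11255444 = 107457568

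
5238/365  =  14+128/365 =14.35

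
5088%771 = 462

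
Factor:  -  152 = -2^3*19^1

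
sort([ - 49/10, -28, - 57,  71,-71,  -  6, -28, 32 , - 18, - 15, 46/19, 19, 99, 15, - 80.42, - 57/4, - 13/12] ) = [ - 80.42, - 71, - 57, - 28, - 28, - 18,- 15, - 57/4, - 6, - 49/10,  -  13/12 , 46/19,15, 19,32,71, 99 ]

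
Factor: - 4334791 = -4334791^1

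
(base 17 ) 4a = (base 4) 1032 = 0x4E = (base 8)116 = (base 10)78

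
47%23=1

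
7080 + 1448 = 8528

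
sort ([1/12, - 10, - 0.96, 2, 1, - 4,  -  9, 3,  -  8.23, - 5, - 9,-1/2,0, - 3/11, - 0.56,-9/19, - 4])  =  [ - 10,- 9, - 9, - 8.23, - 5,  -  4, - 4 ,  -  0.96 , - 0.56, - 1/2, -9/19,-3/11, 0,  1/12, 1, 2, 3] 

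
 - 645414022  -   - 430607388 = - 214806634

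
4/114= 2/57 = 0.04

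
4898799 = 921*5319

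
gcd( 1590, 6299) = 1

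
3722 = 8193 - 4471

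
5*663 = 3315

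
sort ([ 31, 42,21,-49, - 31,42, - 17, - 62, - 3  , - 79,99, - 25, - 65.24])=[ - 79, - 65.24  , - 62, - 49, - 31, - 25, - 17, - 3, 21,  31, 42, 42,  99] 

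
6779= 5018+1761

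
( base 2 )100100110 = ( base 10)294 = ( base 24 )c6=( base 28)AE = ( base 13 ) 198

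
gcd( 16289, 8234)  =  179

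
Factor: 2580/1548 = 3^(-1)*5^1 = 5/3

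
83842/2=41921 = 41921.00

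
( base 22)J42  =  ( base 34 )814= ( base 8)22106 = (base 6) 110554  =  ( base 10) 9286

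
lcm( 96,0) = 0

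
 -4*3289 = -13156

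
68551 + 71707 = 140258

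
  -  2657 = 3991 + -6648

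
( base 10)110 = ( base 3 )11002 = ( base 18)62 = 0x6E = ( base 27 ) 42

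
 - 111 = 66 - 177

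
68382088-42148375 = 26233713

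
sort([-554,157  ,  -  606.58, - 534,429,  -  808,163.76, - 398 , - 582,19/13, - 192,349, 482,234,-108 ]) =[- 808, - 606.58,-582 ,-554, - 534, - 398, - 192,-108, 19/13,157,163.76 , 234,  349,429, 482 ] 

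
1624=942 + 682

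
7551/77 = 7551/77 = 98.06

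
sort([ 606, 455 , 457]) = [455,457, 606 ]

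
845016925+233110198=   1078127123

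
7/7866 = 7/7866 = 0.00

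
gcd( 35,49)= 7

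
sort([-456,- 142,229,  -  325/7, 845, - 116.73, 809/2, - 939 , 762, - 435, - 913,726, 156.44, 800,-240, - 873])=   [ - 939, - 913, - 873, - 456, - 435, - 240,-142,-116.73, - 325/7,156.44,  229 , 809/2, 726,762,800, 845]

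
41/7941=41/7941 =0.01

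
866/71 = 866/71= 12.20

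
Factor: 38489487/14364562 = 2^( - 1 )*3^1*7182281^( - 1 )*12829829^1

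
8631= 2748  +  5883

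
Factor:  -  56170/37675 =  - 82/55 = - 2^1*5^( - 1)* 11^( - 1 ) * 41^1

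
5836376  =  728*8017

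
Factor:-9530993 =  - 23^2*43^1*419^1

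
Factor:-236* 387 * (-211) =2^2*3^2*43^1*59^1*211^1=19271052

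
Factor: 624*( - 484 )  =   - 302016  =  - 2^6*3^1*11^2*13^1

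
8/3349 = 8/3349= 0.00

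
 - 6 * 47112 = - 282672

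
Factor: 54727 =54727^1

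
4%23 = 4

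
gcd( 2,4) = 2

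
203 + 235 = 438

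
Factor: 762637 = 17^1*113^1*397^1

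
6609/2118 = 3+85/706 = 3.12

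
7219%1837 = 1708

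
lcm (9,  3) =9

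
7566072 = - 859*( -8808 ) 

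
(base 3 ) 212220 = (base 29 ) M7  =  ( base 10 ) 645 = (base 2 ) 1010000101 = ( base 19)1EI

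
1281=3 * 427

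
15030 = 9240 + 5790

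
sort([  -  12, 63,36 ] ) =[ - 12,36, 63 ] 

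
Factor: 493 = 17^1*29^1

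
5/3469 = 5/3469 = 0.00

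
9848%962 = 228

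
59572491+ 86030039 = 145602530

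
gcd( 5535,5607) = 9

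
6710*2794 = 18747740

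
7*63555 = 444885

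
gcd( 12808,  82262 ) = 2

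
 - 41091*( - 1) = 41091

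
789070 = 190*4153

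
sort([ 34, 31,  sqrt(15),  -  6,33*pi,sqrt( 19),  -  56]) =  [-56, - 6,sqrt( 15),sqrt(19),31,34, 33*pi]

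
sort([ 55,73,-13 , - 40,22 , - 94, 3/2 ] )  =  [ - 94, - 40 ,  -  13,3/2,22 , 55,73 ] 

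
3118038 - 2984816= 133222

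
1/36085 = 1/36085 = 0.00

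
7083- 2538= 4545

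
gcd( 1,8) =1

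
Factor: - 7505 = - 5^1*19^1 * 79^1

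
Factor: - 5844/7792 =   -  3/4 = - 2^ ( - 2 ) *3^1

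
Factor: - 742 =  - 2^1*7^1*53^1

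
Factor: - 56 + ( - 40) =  - 96  =  - 2^5 * 3^1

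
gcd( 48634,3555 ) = 1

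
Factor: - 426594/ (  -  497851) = 2^1 * 3^1 * 7^2*1451^1 * 497851^( - 1)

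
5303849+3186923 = 8490772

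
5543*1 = 5543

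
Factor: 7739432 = 2^3 *967429^1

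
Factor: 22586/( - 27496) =-23/28= - 2^(  -  2)*7^(-1 ) * 23^1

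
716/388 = 179/97 = 1.85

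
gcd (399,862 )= 1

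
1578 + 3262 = 4840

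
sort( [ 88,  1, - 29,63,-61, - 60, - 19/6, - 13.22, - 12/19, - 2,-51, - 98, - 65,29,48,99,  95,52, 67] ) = [ - 98, - 65, - 61, - 60, - 51, - 29, - 13.22, - 19/6, - 2, - 12/19,1,29,48,52,  63,67,88,95,99 ] 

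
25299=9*2811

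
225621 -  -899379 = 1125000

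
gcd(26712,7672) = 56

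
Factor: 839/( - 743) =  - 743^( - 1 )*839^1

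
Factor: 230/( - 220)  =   - 23/22  =  - 2^( - 1) * 11^ ( - 1) *23^1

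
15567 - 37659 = - 22092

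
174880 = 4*43720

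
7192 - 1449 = 5743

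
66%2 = 0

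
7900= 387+7513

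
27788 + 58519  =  86307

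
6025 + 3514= 9539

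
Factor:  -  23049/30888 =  - 197/264 = - 2^ (  -  3)*3^( - 1 )*11^ ( - 1)*197^1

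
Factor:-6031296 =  - 2^6*3^2*37^1 *283^1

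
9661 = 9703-42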